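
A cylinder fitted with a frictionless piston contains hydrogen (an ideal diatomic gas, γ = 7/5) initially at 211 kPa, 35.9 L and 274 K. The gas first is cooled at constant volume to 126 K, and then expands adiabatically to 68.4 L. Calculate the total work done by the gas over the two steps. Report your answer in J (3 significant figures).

Step 1 (isochoric): W = 0 (constant volume).
After step 1: P = 97.03 kPa (V unchanged).
Step 2 (adiabatic): W = (P₁V₁ − P₂V₂)/(γ−1) = (3483 − 2692)/0.4 = 1979 J.
W_total = 0 + 1979 = 1979 J.

W_total ≈ 1980 J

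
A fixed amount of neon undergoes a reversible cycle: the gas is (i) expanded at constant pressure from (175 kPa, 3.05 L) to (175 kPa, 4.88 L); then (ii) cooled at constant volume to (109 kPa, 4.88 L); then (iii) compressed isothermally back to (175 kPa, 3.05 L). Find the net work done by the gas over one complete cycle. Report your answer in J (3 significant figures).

W_net ≈ 70.2 J

Leg (i): W = PΔV = (175)(4.88 − 3.05) = 320.2 J.
Leg (ii): W = 0.
Leg (iii): W = PᵢVᵢ ln(V_f/Vᵢ) = (531.9) ln(3.05/4.88) = -250 J.
W_net = 320.2 − 250 = 70.25 J.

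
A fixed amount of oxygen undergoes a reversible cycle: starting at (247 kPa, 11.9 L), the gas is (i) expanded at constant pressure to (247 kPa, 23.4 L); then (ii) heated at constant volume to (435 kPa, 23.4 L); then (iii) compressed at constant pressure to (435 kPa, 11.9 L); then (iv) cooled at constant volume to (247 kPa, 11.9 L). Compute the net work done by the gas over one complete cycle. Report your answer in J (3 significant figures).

W_net ≈ -2160 J

Constant-volume legs do no work.
W(i) = (247)(23.4 − 11.9) = 2840 J; W(iii) = (435)(11.9 − 23.4) = -5002 J.
W_net = 2840 − 5002 = -2162 J (the counter-clockwise enclosed area).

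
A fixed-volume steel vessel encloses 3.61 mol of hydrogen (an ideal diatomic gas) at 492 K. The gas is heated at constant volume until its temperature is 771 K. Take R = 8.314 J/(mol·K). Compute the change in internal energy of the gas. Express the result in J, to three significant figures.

ΔU ≈ 20900 J

Constant volume ⇒ W = 0, so Q = ΔU = nCᵥΔT with Cᵥ = 5R/2 = 20.79 J/(mol·K).
ΔU = (3.61)(20.79)(771 − 492) = 20934 J.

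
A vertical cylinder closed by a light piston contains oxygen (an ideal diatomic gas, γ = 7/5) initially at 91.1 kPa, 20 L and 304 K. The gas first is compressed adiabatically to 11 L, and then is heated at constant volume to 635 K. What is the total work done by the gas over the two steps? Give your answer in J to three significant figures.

Step 1 (adiabatic): W = (P₁V₁ − P₂V₂)/(γ−1) = (1822 − 2314)/0.4 = -1231 J.
Step 2 (isochoric): W = 0 (constant volume).
W_total = -1231 + 0 = -1231 J.

W_total ≈ -1230 J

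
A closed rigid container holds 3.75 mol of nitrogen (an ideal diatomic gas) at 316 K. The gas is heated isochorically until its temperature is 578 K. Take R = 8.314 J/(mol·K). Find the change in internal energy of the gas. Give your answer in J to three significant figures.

ΔU ≈ 20400 J

Constant volume ⇒ W = 0, so Q = ΔU = nCᵥΔT with Cᵥ = 5R/2 = 20.79 J/(mol·K).
ΔU = (3.75)(20.79)(578 − 316) = 20421 J.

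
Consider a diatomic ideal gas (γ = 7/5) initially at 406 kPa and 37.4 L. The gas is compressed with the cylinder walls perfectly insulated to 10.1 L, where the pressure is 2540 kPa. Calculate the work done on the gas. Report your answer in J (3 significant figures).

W ≈ 26200 J

Adiabatic: W = (P₁V₁ − P₂V₂)/(γ − 1) with γ = 7/5.
P₁V₁ = 15184 J, P₂V₂ = 25654 J.
W = (15184 − 25654) / 0.4 = -26174 J.
Work on gas = −W_by = 26174 J.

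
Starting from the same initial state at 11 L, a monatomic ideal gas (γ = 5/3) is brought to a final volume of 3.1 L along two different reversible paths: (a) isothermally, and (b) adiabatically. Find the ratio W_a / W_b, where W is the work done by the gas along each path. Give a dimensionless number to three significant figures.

Path (a) isothermal: W = P₁V₁ ln(V₂/V₁) → W_a/(P₁V₁) = -1.266.
Path (b) adiabatic: W = P₁V₁(1 − (V₁/V₂)^(γ−1))/(γ−1) → W_b/(P₁V₁) = -1.99.
W_a / W_b = -1.266 / -1.99 = 0.6365.

W_a / W_b ≈ 0.637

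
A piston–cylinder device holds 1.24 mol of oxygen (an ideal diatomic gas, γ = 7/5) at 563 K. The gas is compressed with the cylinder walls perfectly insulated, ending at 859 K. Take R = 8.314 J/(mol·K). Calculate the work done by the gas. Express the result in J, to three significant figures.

Adiabatic ⇒ Q = 0, so W_by = −ΔU = nCᵥ(T₁ − T₂).
Cᵥ = 5R/2 = 20.79 J/(mol·K).
W = (1.24)(20.79)(563 − 859) = -7629 J.

W ≈ -7630 J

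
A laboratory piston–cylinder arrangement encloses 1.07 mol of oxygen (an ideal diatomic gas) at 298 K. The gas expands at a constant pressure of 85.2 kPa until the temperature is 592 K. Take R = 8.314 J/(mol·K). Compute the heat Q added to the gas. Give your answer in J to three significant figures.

Q ≈ 9150 J

Isobaric: W = nRΔT = (1.07)(8.314)(294) = 2615 J.
ΔU = nCᵥΔT with Cᵥ = 5R/2: ΔU = (1.07)(20.79)(294) = 6539 J.
Q = ΔU + W = 6539 + 2615 = 9154 J.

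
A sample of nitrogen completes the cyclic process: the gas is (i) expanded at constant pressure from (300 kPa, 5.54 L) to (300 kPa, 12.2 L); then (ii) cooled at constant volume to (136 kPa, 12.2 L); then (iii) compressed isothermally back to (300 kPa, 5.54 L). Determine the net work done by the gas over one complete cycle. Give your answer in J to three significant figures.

W_net ≈ 688 J

Leg (i): W = PΔV = (300)(12.2 − 5.54) = 1998 J.
Leg (ii): W = 0.
Leg (iii): W = PᵢVᵢ ln(V_f/Vᵢ) = (1659) ln(5.54/12.2) = -1310 J.
W_net = 1998 − 1310 = 688.2 J.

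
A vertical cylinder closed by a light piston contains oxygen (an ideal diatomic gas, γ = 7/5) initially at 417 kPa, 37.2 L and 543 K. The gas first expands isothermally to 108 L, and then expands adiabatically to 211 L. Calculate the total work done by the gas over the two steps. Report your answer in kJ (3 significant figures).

W_total ≈ 25.6 kJ

Step 1 (isothermal): W = P₁V₁ ln(V₂/V₁) = (15512) ln(108/37.2) = 16533 J.
After step 1: P = 143.6 kPa, V = 108 L, T = 543 K.
Step 2 (adiabatic): W = (P₁V₁ − P₂V₂)/(γ−1) = (15512 − 11867)/0.4 = 9114 J.
W_total = 16533 + 9114 = 25647 J.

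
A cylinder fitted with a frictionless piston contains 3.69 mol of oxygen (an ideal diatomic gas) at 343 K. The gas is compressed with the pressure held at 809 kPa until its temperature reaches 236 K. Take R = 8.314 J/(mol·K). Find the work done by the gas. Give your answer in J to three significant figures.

Isobaric: W = P ΔV = nR ΔT.
W = (3.69)(8.314)(236 − 343) = -3283 J.

W ≈ -3280 J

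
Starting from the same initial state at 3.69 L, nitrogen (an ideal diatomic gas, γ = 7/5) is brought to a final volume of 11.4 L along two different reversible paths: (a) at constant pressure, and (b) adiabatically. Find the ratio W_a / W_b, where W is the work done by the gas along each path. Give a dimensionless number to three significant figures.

Path (a) isobaric: W = P₁(V₂ − V₁) → W_a/(P₁V₁) = 2.089.
Path (b) adiabatic: W = P₁V₁(1 − (V₁/V₂)^(γ−1))/(γ−1) → W_b/(P₁V₁) = 0.9078.
W_a / W_b = 2.089 / 0.9078 = 2.302.

W_a / W_b ≈ 2.30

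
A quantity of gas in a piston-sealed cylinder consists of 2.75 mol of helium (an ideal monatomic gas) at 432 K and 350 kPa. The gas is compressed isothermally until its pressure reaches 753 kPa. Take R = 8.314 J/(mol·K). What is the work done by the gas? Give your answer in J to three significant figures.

W ≈ -7570 J

Isothermal process: W = nRT ln(V₂/V₁) = nRT ln(P₁/P₂).
W = (2.75)(8.314)(432) × ln(350/753)
  = 9877 × ln(0.4648) = 9877 × -0.7661
W_by_gas = -7567 J.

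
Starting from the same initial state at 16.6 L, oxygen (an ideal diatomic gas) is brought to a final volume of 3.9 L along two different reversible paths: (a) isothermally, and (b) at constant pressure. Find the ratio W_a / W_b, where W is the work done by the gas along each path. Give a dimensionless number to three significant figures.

Path (a) isothermal: W = P₁V₁ ln(V₂/V₁) → W_a/(P₁V₁) = -1.448.
Path (b) isobaric: W = P₁(V₂ − V₁) → W_b/(P₁V₁) = -0.7651.
W_a / W_b = -1.448 / -0.7651 = 1.893.

W_a / W_b ≈ 1.89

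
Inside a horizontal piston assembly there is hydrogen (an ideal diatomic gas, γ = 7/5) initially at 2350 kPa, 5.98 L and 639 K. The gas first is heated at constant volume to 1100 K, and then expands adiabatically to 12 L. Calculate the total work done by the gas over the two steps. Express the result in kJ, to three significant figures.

Step 1 (isochoric): W = 0 (constant volume).
After step 1: P = 4045 kPa (V unchanged).
Step 2 (adiabatic): W = (P₁V₁ − P₂V₂)/(γ−1) = (24191 − 18309)/0.4 = 14706 J.
W_total = 0 + 14706 = 14706 J.

W_total ≈ 14.7 kJ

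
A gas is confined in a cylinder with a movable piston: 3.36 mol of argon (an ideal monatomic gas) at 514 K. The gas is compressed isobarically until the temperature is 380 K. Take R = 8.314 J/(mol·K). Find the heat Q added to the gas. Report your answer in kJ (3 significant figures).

Q ≈ -9.36 kJ

Isobaric: W = nRΔT = (3.36)(8.314)(-134) = -3743 J.
ΔU = nCᵥΔT with Cᵥ = 3R/2: ΔU = (3.36)(12.47)(-134) = -5615 J.
Q = ΔU + W = -5615 − 3743 = -9358 J.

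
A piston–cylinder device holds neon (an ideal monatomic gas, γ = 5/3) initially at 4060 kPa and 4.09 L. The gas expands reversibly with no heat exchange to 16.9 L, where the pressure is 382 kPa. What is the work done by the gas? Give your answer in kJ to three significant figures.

Adiabatic: W = (P₁V₁ − P₂V₂)/(γ − 1) with γ = 5/3.
P₁V₁ = 16605 J, P₂V₂ = 6456 J.
W = (16605 − 6456) / 0.6667 = 15224 J.

W ≈ 15.2 kJ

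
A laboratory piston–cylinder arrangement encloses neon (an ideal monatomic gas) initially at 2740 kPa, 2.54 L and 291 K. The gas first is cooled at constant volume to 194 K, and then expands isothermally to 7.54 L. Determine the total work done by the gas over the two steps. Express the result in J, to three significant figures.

Step 1 (isochoric): W = 0 (constant volume).
After step 1: P = 1827 kPa (V unchanged).
Step 2 (isothermal): W = P₁V₁ ln(V₂/V₁) = (4640) ln(7.54/2.54) = 5048 J.
W_total = 0 + 5048 = 5048 J.

W_total ≈ 5050 J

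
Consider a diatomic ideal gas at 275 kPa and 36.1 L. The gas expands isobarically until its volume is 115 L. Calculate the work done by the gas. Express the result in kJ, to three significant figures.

Isobaric: W = P ΔV.
W = (275 kPa)(115 − 36.1 L) = (275)(78.9) = 21698 J.

W ≈ 21.7 kJ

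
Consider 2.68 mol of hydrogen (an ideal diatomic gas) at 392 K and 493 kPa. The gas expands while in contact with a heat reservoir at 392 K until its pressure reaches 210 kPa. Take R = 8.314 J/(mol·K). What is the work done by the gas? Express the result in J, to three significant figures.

Isothermal process: W = nRT ln(V₂/V₁) = nRT ln(P₁/P₂).
W = (2.68)(8.314)(392) × ln(493/210)
  = 8734 × ln(2.348) = 8734 × 0.8534
W_by_gas = 7454 J.

W ≈ 7450 J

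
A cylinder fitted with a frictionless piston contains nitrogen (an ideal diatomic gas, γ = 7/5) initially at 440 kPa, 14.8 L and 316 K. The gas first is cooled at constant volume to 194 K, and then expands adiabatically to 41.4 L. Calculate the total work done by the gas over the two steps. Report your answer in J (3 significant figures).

Step 1 (isochoric): W = 0 (constant volume).
After step 1: P = 270.1 kPa (V unchanged).
Step 2 (adiabatic): W = (P₁V₁ − P₂V₂)/(γ−1) = (3998 − 2649)/0.4 = 3371 J.
W_total = 0 + 3371 = 3371 J.

W_total ≈ 3370 J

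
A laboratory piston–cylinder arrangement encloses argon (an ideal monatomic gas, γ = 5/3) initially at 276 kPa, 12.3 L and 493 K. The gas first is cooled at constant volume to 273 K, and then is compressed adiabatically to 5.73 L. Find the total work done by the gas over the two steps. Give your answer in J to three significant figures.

W_total ≈ -1870 J

Step 1 (isochoric): W = 0 (constant volume).
After step 1: P = 152.8 kPa (V unchanged).
Step 2 (adiabatic): W = (P₁V₁ − P₂V₂)/(γ−1) = (1880 − 3128)/0.667 = -1873 J.
W_total = 0 − 1873 = -1873 J.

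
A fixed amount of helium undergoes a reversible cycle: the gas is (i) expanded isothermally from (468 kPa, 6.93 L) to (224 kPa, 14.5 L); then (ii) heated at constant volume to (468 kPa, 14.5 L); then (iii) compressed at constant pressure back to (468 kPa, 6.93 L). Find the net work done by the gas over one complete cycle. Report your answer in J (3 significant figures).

W_net ≈ -1150 J

Leg (i): W = PᵢVᵢ ln(V_f/Vᵢ) = (3243) ln(14.5/6.93) = 2394 J.
Leg (ii): W = 0.
Leg (iii): W = PΔV = (468)(6.93 − 14.5) = -3543 J.
W_net = 2394 − 3543 = -1148 J.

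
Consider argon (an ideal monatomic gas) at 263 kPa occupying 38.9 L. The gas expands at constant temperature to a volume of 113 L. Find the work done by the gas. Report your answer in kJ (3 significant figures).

Isothermal: W = nRT ln(V₂/V₁) = P₁V₁ ln(V₂/V₁).
P₁V₁ = (263 kPa)(38.9 L) = 10231 J.
W = 10231 × ln(113/38.9) = 10231 × 1.066
W_by_gas = 10910 J.

W ≈ 10.9 kJ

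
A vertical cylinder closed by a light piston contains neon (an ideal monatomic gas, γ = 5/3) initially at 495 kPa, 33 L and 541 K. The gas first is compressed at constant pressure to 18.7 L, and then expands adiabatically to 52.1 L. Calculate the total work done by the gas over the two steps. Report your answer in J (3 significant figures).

W_total ≈ -206 J

Step 1 (isobaric): W = PΔV = (495 kPa)(18.7 − 33 L) = -7078 J.
After step 1: P = 495 kPa, V = 18.7 L, T = 306.6 K.
Step 2 (adiabatic): W = (P₁V₁ − P₂V₂)/(γ−1) = (9256 − 4675)/0.667 = 6872 J.
W_total = -7078 + 6872 = -206.3 J.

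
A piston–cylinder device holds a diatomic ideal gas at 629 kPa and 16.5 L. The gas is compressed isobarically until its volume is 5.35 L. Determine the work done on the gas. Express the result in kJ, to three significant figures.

W ≈ 7.01 kJ

Isobaric: W = P ΔV.
W = (629 kPa)(5.35 − 16.5 L) = (629)(-11.15) = -7013 J.
Work on gas = −W_by = 7013 J.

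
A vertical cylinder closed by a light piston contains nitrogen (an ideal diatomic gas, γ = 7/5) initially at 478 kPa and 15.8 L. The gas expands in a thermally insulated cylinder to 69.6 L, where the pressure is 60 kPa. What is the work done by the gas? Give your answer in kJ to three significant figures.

Adiabatic: W = (P₁V₁ − P₂V₂)/(γ − 1) with γ = 7/5.
P₁V₁ = 7552 J, P₂V₂ = 4176 J.
W = (7552 − 4176) / 0.4 = 8441 J.

W ≈ 8.44 kJ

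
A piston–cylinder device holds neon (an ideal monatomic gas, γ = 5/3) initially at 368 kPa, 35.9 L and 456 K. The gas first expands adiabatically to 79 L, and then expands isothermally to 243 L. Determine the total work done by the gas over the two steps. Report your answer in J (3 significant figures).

Step 1 (adiabatic): W = (P₁V₁ − P₂V₂)/(γ−1) = (13211 − 7809)/0.667 = 8104 J.
After step 1: P = 98.85 kPa, V = 79 L, T = 269.5 K.
Step 2 (isothermal): W = P₁V₁ ln(V₂/V₁) = (7809) ln(243/79) = 8774 J.
W_total = 8104 + 8774 = 16878 J.

W_total ≈ 16900 J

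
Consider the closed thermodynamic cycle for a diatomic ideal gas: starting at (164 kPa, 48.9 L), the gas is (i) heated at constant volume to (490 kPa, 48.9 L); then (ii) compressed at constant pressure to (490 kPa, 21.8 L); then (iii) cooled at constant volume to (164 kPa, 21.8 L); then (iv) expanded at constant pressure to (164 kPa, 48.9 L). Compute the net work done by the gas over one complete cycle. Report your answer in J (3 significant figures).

W_net ≈ -8830 J

Constant-volume legs do no work.
W(ii) = (490)(21.8 − 48.9) = -13279 J; W(iv) = (164)(48.9 − 21.8) = 4444 J.
W_net = -13279 + 4444 = -8835 J (the counter-clockwise enclosed area).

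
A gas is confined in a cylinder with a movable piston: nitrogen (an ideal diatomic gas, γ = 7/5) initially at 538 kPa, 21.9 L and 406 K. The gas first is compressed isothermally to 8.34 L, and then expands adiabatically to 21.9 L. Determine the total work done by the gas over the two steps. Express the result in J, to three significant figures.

W_total ≈ -1940 J

Step 1 (isothermal): W = P₁V₁ ln(V₂/V₁) = (11782) ln(8.34/21.9) = -11375 J.
After step 1: P = 1413 kPa, V = 8.34 L, T = 406 K.
Step 2 (adiabatic): W = (P₁V₁ − P₂V₂)/(γ−1) = (11782 − 8008)/0.4 = 9436 J.
W_total = -11375 + 9436 = -1939 J.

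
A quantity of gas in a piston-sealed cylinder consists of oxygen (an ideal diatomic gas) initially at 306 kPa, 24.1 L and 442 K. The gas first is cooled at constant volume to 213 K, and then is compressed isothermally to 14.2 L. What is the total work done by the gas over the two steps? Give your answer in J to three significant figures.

Step 1 (isochoric): W = 0 (constant volume).
After step 1: P = 147.5 kPa (V unchanged).
Step 2 (isothermal): W = P₁V₁ ln(V₂/V₁) = (3554) ln(14.2/24.1) = -1880 J.
W_total = 0 − 1880 = -1880 J.

W_total ≈ -1880 J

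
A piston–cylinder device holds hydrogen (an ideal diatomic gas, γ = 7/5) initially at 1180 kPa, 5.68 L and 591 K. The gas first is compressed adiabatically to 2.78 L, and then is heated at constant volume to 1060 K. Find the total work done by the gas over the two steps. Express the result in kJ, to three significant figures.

W_total ≈ -5.54 kJ

Step 1 (adiabatic): W = (P₁V₁ − P₂V₂)/(γ−1) = (6702 − 8920)/0.4 = -5543 J.
Step 2 (isochoric): W = 0 (constant volume).
W_total = -5543 + 0 = -5543 J.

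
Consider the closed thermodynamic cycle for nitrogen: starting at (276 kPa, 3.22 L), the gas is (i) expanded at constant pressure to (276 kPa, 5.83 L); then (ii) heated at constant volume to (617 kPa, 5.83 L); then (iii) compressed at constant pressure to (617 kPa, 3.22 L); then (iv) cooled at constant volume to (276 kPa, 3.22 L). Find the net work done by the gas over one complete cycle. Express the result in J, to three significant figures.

Constant-volume legs do no work.
W(i) = (276)(5.83 − 3.22) = 720.4 J; W(iii) = (617)(3.22 − 5.83) = -1610 J.
W_net = 720.4 − 1610 = -890 J (the counter-clockwise enclosed area).

W_net ≈ -890 J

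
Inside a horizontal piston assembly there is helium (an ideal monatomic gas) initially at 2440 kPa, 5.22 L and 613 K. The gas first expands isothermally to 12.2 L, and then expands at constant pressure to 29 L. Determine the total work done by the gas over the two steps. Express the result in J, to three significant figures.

W_total ≈ 28400 J

Step 1 (isothermal): W = P₁V₁ ln(V₂/V₁) = (12737) ln(12.2/5.22) = 10813 J.
After step 1: P = 1044 kPa, V = 12.2 L, T = 613 K.
Step 2 (isobaric): W = PΔV = (1044 kPa)(29 − 12.2 L) = 17539 J.
W_total = 10813 + 17539 = 28352 J.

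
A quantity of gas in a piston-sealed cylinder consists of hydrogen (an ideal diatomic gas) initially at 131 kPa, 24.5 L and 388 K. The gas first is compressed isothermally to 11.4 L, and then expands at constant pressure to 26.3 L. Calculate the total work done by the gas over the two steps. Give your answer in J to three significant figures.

W_total ≈ 1740 J

Step 1 (isothermal): W = P₁V₁ ln(V₂/V₁) = (3210) ln(11.4/24.5) = -2455 J.
After step 1: P = 281.5 kPa, V = 11.4 L, T = 388 K.
Step 2 (isobaric): W = PΔV = (281.5 kPa)(26.3 − 11.4 L) = 4195 J.
W_total = -2455 + 4195 = 1739 J.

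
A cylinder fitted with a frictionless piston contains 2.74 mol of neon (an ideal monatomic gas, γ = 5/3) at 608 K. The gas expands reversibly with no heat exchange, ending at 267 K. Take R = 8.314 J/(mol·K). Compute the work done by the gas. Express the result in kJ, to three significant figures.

W ≈ 11.7 kJ

Adiabatic ⇒ Q = 0, so W_by = −ΔU = nCᵥ(T₁ − T₂).
Cᵥ = 3R/2 = 12.47 J/(mol·K).
W = (2.74)(12.47)(608 − 267) = 11652 J.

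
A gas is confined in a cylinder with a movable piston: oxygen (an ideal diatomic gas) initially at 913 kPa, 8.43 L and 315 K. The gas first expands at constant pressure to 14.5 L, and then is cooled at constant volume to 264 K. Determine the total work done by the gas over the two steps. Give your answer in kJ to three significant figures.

W_total ≈ 5.54 kJ

Step 1 (isobaric): W = PΔV = (913 kPa)(14.5 − 8.43 L) = 5542 J.
Step 2 (isochoric): W = 0 (constant volume).
W_total = 5542 + 0 = 5542 J.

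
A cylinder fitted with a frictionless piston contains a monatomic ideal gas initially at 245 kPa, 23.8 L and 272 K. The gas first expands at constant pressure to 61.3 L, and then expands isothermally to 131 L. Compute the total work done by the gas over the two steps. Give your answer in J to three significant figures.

W_total ≈ 20600 J

Step 1 (isobaric): W = PΔV = (245 kPa)(61.3 − 23.8 L) = 9188 J.
After step 1: P = 245 kPa, V = 61.3 L, T = 700.6 K.
Step 2 (isothermal): W = P₁V₁ ln(V₂/V₁) = (15018) ln(131/61.3) = 11405 J.
W_total = 9188 + 11405 = 20593 J.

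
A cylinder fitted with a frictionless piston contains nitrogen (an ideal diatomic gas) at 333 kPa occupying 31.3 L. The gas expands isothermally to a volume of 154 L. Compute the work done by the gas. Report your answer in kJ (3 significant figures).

W ≈ 16.6 kJ

Isothermal: W = nRT ln(V₂/V₁) = P₁V₁ ln(V₂/V₁).
P₁V₁ = (333 kPa)(31.3 L) = 10423 J.
W = 10423 × ln(154/31.3) = 10423 × 1.593
W_by_gas = 16607 J.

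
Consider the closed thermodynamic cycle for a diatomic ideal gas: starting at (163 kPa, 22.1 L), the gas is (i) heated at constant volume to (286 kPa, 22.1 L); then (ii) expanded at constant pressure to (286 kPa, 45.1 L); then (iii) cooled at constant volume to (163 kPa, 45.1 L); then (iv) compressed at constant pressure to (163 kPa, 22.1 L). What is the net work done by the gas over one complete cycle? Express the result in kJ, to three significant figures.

Constant-volume legs do no work.
W(ii) = (286)(45.1 − 22.1) = 6578 J; W(iv) = (163)(22.1 − 45.1) = -3749 J.
W_net = 6578 − 3749 = 2829 J (the clockwise enclosed area).

W_net ≈ 2.83 kJ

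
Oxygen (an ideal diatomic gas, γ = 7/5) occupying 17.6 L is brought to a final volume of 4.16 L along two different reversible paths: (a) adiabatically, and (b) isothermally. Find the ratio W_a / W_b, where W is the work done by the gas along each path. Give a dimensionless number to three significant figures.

Path (a) adiabatic: W = P₁V₁(1 − (V₁/V₂)^(γ−1))/(γ−1) → W_a/(P₁V₁) = -1.952.
Path (b) isothermal: W = P₁V₁ ln(V₂/V₁) → W_b/(P₁V₁) = -1.442.
W_a / W_b = -1.952 / -1.442 = 1.353.

W_a / W_b ≈ 1.35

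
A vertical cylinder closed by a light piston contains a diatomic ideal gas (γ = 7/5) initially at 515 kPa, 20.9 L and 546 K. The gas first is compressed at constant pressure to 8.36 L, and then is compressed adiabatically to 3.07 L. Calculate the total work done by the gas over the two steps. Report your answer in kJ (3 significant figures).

W_total ≈ -11.8 kJ

Step 1 (isobaric): W = PΔV = (515 kPa)(8.36 − 20.9 L) = -6458 J.
After step 1: P = 515 kPa, V = 8.36 L, T = 218.4 K.
Step 2 (adiabatic): W = (P₁V₁ − P₂V₂)/(γ−1) = (4305 − 6427)/0.4 = -5305 J.
W_total = -6458 − 5305 = -11763 J.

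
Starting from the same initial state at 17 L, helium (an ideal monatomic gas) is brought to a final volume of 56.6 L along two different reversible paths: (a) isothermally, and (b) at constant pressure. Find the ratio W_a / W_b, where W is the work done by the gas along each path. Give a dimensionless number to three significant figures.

Path (a) isothermal: W = P₁V₁ ln(V₂/V₁) → W_a/(P₁V₁) = 1.203.
Path (b) isobaric: W = P₁(V₂ − V₁) → W_b/(P₁V₁) = 2.329.
W_a / W_b = 1.203 / 2.329 = 0.5164.

W_a / W_b ≈ 0.516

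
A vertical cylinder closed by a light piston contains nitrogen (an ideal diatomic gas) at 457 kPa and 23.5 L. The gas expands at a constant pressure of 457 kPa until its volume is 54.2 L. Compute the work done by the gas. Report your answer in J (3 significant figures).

W ≈ 14000 J

Isobaric: W = P ΔV.
W = (457 kPa)(54.2 − 23.5 L) = (457)(30.7) = 14030 J.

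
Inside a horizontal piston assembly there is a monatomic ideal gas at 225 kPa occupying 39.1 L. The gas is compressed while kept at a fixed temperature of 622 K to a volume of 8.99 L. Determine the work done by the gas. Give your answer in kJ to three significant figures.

Isothermal: W = nRT ln(V₂/V₁) = P₁V₁ ln(V₂/V₁).
P₁V₁ = (225 kPa)(39.1 L) = 8798 J.
W = 8798 × ln(8.99/39.1) = 8798 × -1.47
W_by_gas = -12932 J.

W ≈ -12.9 kJ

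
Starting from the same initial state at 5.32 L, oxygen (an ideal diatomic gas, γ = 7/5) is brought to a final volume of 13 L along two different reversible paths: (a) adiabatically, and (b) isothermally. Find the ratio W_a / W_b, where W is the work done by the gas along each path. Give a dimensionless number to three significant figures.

W_a / W_b ≈ 0.841

Path (a) adiabatic: W = P₁V₁(1 − (V₁/V₂)^(γ−1))/(γ−1) → W_a/(P₁V₁) = 0.7513.
Path (b) isothermal: W = P₁V₁ ln(V₂/V₁) → W_b/(P₁V₁) = 0.8935.
W_a / W_b = 0.7513 / 0.8935 = 0.8408.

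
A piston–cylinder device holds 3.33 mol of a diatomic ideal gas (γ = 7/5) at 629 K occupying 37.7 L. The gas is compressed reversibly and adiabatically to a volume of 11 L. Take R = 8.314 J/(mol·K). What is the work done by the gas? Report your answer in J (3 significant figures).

Adiabatic: TV^(γ−1) = const with γ = 7/5.
T₂ = T₁ (V₁/V₂)^(γ−1) = 629 × (37.7/11)^0.4 = 629 × 1.637 = 1030 K.
W_by = nCᵥ(T₁ − T₂) = (3.33)(20.79)(629 − 1030) = -27721 J.

W ≈ -27700 J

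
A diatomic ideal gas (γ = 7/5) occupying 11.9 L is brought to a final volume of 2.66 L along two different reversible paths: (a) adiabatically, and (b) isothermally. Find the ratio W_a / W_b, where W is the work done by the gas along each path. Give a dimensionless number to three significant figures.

Path (a) adiabatic: W = P₁V₁(1 − (V₁/V₂)^(γ−1))/(γ−1) → W_a/(P₁V₁) = -2.052.
Path (b) isothermal: W = P₁V₁ ln(V₂/V₁) → W_b/(P₁V₁) = -1.498.
W_a / W_b = -2.052 / -1.498 = 1.37.

W_a / W_b ≈ 1.37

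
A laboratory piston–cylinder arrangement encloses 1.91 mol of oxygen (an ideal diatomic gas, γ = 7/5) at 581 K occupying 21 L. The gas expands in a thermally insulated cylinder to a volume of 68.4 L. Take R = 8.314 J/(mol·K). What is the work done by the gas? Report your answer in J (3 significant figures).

W ≈ 8680 J

Adiabatic: TV^(γ−1) = const with γ = 7/5.
T₂ = T₁ (V₁/V₂)^(γ−1) = 581 × (21/68.4)^0.4 = 581 × 0.6235 = 362.3 K.
W_by = nCᵥ(T₁ − T₂) = (1.91)(20.79)(581 − 362.3) = 8683 J.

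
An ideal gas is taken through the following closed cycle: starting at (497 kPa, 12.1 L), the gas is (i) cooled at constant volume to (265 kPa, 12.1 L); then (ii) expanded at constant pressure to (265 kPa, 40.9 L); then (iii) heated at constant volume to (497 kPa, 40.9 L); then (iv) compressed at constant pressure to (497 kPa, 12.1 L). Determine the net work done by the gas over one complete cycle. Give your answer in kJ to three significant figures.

W_net ≈ -6.68 kJ

Constant-volume legs do no work.
W(ii) = (265)(40.9 − 12.1) = 7632 J; W(iv) = (497)(12.1 − 40.9) = -14314 J.
W_net = 7632 − 14314 = -6682 J (the counter-clockwise enclosed area).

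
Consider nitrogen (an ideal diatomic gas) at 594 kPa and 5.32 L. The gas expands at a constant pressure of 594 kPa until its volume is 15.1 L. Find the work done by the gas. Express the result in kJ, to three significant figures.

Isobaric: W = P ΔV.
W = (594 kPa)(15.1 − 5.32 L) = (594)(9.78) = 5809 J.

W ≈ 5.81 kJ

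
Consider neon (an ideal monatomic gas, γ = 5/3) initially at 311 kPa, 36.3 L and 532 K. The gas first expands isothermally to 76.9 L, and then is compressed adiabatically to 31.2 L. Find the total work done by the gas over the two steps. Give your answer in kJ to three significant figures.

Step 1 (isothermal): W = P₁V₁ ln(V₂/V₁) = (11289) ln(76.9/36.3) = 8475 J.
After step 1: P = 146.8 kPa, V = 76.9 L, T = 532 K.
Step 2 (adiabatic): W = (P₁V₁ − P₂V₂)/(γ−1) = (11289 − 20599)/0.667 = -13965 J.
W_total = 8475 − 13965 = -5490 J.

W_total ≈ -5.49 kJ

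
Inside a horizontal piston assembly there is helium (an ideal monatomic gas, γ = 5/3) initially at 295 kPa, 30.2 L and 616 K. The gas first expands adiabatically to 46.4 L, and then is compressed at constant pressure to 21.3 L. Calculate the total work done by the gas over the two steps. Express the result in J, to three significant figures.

W_total ≈ -292 J

Step 1 (adiabatic): W = (P₁V₁ − P₂V₂)/(γ−1) = (8909 − 6691)/0.667 = 3327 J.
After step 1: P = 144.2 kPa, V = 46.4 L, T = 462.6 K.
Step 2 (isobaric): W = PΔV = (144.2 kPa)(21.3 − 46.4 L) = -3619 J.
W_total = 3327 − 3619 = -292.4 J.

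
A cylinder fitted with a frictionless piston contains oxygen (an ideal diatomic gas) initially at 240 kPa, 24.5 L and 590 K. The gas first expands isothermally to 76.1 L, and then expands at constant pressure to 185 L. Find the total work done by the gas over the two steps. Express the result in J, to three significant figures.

W_total ≈ 15100 J

Step 1 (isothermal): W = P₁V₁ ln(V₂/V₁) = (5880) ln(76.1/24.5) = 6664 J.
After step 1: P = 77.27 kPa, V = 76.1 L, T = 590 K.
Step 2 (isobaric): W = PΔV = (77.27 kPa)(185 − 76.1 L) = 8414 J.
W_total = 6664 + 8414 = 15079 J.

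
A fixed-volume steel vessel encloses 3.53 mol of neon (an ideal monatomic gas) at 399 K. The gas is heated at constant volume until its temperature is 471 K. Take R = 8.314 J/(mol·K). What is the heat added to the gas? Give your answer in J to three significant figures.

Q ≈ 3170 J

Constant volume ⇒ W = 0, so Q = ΔU = nCᵥΔT with Cᵥ = 3R/2 = 12.47 J/(mol·K).
ΔU = (3.53)(12.47)(471 − 399) = 3170 J.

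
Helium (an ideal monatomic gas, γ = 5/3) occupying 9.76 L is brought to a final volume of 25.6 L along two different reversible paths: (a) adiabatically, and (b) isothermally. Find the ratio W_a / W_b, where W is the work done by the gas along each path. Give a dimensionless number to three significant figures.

Path (a) adiabatic: W = P₁V₁(1 − (V₁/V₂)^(γ−1))/(γ−1) → W_a/(P₁V₁) = 0.7113.
Path (b) isothermal: W = P₁V₁ ln(V₂/V₁) → W_b/(P₁V₁) = 0.9643.
W_a / W_b = 0.7113 / 0.9643 = 0.7377.

W_a / W_b ≈ 0.738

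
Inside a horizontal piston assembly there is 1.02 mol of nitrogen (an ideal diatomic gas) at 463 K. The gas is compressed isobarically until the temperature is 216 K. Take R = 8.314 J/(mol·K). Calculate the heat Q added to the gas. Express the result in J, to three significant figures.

Isobaric: W = nRΔT = (1.02)(8.314)(-247) = -2095 J.
ΔU = nCᵥΔT with Cᵥ = 5R/2: ΔU = (1.02)(20.79)(-247) = -5237 J.
Q = ΔU + W = -5237 − 2095 = -7331 J.

Q ≈ -7330 J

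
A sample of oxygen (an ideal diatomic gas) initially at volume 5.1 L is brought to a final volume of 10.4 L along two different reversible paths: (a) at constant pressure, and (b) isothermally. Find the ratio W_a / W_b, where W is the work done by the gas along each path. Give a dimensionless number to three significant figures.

Path (a) isobaric: W = P₁(V₂ − V₁) → W_a/(P₁V₁) = 1.039.
Path (b) isothermal: W = P₁V₁ ln(V₂/V₁) → W_b/(P₁V₁) = 0.7126.
W_a / W_b = 1.039 / 0.7126 = 1.458.

W_a / W_b ≈ 1.46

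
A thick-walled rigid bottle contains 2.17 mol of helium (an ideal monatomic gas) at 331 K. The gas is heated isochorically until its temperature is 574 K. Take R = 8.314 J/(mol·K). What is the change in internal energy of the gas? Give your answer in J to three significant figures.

Constant volume ⇒ W = 0, so Q = ΔU = nCᵥΔT with Cᵥ = 3R/2 = 12.47 J/(mol·K).
ΔU = (2.17)(12.47)(574 − 331) = 6576 J.

ΔU ≈ 6580 J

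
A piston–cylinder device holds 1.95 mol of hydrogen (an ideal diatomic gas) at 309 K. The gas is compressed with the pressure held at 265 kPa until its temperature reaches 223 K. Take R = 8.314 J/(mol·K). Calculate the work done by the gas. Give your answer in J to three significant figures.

Isobaric: W = P ΔV = nR ΔT.
W = (1.95)(8.314)(223 − 309) = -1394 J.

W ≈ -1390 J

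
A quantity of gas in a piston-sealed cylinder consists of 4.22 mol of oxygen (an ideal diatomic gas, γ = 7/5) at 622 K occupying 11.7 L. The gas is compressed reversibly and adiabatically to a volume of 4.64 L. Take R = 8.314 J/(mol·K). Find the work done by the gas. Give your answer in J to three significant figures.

W ≈ -24400 J

Adiabatic: TV^(γ−1) = const with γ = 7/5.
T₂ = T₁ (V₁/V₂)^(γ−1) = 622 × (11.7/4.64)^0.4 = 622 × 1.448 = 900.4 K.
W_by = nCᵥ(T₁ − T₂) = (4.22)(20.79)(622 − 900.4) = -24423 J.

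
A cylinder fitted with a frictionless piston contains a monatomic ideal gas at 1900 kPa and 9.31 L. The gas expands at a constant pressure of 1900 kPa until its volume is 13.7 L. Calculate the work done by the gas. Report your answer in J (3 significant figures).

Isobaric: W = P ΔV.
W = (1900 kPa)(13.7 − 9.31 L) = (1900)(4.39) = 8341 J.

W ≈ 8340 J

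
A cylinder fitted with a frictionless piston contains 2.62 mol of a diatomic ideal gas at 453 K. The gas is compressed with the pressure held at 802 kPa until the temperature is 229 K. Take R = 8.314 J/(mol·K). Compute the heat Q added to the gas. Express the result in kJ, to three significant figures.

Q ≈ -17.1 kJ

Isobaric: W = nRΔT = (2.62)(8.314)(-224) = -4879 J.
ΔU = nCᵥΔT with Cᵥ = 5R/2: ΔU = (2.62)(20.79)(-224) = -12198 J.
Q = ΔU + W = -12198 − 4879 = -17078 J.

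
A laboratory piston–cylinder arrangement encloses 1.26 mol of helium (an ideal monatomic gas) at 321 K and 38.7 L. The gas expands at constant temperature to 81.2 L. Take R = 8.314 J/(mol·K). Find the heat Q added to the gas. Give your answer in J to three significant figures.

Isothermal ⇒ ΔU = 0, so Q = W = nRT ln(V₂/V₁).
Q = (1.26)(8.314)(321) ln(81.2/38.7) = 3363 × 0.7411 = 2492 J.

Q ≈ 2490 J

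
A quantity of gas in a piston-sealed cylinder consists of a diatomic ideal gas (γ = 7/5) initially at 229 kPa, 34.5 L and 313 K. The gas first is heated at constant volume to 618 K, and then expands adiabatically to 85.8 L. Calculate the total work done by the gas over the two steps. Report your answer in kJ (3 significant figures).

W_total ≈ 11.9 kJ

Step 1 (isochoric): W = 0 (constant volume).
After step 1: P = 452.1 kPa (V unchanged).
Step 2 (adiabatic): W = (P₁V₁ − P₂V₂)/(γ−1) = (15599 − 10835)/0.4 = 11910 J.
W_total = 0 + 11910 = 11910 J.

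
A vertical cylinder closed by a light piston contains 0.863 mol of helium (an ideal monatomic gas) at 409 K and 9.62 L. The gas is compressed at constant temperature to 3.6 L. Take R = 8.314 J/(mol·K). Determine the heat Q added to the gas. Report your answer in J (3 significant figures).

Q ≈ -2880 J

Isothermal ⇒ ΔU = 0, so Q = W = nRT ln(V₂/V₁).
Q = (0.863)(8.314)(409) ln(3.6/9.62) = 2935 × -0.9829 = -2884 J.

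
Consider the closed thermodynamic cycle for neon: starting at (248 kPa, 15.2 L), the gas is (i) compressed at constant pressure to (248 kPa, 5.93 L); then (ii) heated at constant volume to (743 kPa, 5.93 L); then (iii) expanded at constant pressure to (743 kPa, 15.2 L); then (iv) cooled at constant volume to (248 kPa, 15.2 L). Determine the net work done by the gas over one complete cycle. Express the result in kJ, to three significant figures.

Constant-volume legs do no work.
W(i) = (248)(5.93 − 15.2) = -2299 J; W(iii) = (743)(15.2 − 5.93) = 6888 J.
W_net = -2299 + 6888 = 4589 J (the clockwise enclosed area).

W_net ≈ 4.59 kJ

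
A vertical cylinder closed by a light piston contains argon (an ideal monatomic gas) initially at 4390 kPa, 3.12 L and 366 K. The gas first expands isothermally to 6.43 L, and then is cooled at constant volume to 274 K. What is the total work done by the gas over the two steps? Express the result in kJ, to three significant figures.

W_total ≈ 9.90 kJ

Step 1 (isothermal): W = P₁V₁ ln(V₂/V₁) = (13697) ln(6.43/3.12) = 9905 J.
Step 2 (isochoric): W = 0 (constant volume).
W_total = 9905 + 0 = 9905 J.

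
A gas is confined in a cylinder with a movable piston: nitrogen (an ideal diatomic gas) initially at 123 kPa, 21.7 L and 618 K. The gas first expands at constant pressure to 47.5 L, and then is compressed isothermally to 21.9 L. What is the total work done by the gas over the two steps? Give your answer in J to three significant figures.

W_total ≈ -1350 J

Step 1 (isobaric): W = PΔV = (123 kPa)(47.5 − 21.7 L) = 3173 J.
After step 1: P = 123 kPa, V = 47.5 L, T = 1353 K.
Step 2 (isothermal): W = P₁V₁ ln(V₂/V₁) = (5842) ln(21.9/47.5) = -4524 J.
W_total = 3173 − 4524 = -1350 J.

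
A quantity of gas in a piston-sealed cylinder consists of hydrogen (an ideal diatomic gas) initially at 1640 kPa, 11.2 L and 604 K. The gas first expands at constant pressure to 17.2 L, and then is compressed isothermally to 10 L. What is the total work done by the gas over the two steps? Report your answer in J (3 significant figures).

Step 1 (isobaric): W = PΔV = (1640 kPa)(17.2 − 11.2 L) = 9840 J.
After step 1: P = 1640 kPa, V = 17.2 L, T = 927.6 K.
Step 2 (isothermal): W = P₁V₁ ln(V₂/V₁) = (28208) ln(10/17.2) = -15298 J.
W_total = 9840 − 15298 = -5458 J.

W_total ≈ -5460 J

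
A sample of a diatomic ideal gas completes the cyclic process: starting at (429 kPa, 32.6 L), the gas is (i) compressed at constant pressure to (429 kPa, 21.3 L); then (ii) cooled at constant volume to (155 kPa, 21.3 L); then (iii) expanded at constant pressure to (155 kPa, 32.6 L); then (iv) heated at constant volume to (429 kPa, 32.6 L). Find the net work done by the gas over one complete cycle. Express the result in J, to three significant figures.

Constant-volume legs do no work.
W(i) = (429)(21.3 − 32.6) = -4848 J; W(iii) = (155)(32.6 − 21.3) = 1752 J.
W_net = -4848 + 1752 = -3096 J (the counter-clockwise enclosed area).

W_net ≈ -3100 J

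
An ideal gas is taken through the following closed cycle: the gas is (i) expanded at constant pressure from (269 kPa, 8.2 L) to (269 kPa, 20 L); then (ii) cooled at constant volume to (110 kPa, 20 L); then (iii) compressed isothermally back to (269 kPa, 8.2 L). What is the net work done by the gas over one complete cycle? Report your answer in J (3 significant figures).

W_net ≈ 1210 J

Leg (i): W = PΔV = (269)(20 − 8.2) = 3174 J.
Leg (ii): W = 0.
Leg (iii): W = PᵢVᵢ ln(V_f/Vᵢ) = (2200) ln(8.2/20) = -1962 J.
W_net = 3174 − 1962 = 1213 J.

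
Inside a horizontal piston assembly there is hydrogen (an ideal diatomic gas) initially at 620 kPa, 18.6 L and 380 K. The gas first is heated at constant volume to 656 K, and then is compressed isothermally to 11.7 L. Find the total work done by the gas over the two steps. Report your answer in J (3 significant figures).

Step 1 (isochoric): W = 0 (constant volume).
After step 1: P = 1070 kPa (V unchanged).
Step 2 (isothermal): W = P₁V₁ ln(V₂/V₁) = (19908) ln(11.7/18.6) = -9229 J.
W_total = 0 − 9229 = -9229 J.

W_total ≈ -9230 J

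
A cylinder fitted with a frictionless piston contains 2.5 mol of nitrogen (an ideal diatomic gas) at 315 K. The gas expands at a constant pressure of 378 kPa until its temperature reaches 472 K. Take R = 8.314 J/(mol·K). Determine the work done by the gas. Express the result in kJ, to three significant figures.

Isobaric: W = P ΔV = nR ΔT.
W = (2.5)(8.314)(472 − 315) = 3263 J.

W ≈ 3.26 kJ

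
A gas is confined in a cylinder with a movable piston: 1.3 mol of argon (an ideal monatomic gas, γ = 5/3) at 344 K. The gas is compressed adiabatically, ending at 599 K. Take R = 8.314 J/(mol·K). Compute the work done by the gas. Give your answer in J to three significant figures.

Adiabatic ⇒ Q = 0, so W_by = −ΔU = nCᵥ(T₁ − T₂).
Cᵥ = 3R/2 = 12.47 J/(mol·K).
W = (1.3)(12.47)(344 − 599) = -4134 J.

W ≈ -4130 J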